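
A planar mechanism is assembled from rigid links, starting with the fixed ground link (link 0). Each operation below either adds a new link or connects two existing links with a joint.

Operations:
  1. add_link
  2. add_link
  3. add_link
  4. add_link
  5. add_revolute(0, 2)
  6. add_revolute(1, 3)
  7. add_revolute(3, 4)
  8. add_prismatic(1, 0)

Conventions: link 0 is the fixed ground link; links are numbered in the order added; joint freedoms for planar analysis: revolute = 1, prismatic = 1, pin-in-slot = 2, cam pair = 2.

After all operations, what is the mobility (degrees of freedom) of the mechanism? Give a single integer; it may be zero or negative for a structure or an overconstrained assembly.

L=1 J1=0 J2=0
add link → L=2 J1=0 J2=0
add link → L=3 J1=0 J2=0
add link → L=4 J1=0 J2=0
add link → L=5 J1=0 J2=0
R@0,2 dof=1 J1 → L=5 J1=1 J2=0
R@1,3 dof=1 J1 → L=5 J1=2 J2=0
R@3,4 dof=1 J1 → L=5 J1=3 J2=0
P@1,0 dof=1 J1 → L=5 J1=4 J2=0
M=3(L−1)−2J1−J2=3·4−2·4−0=4

M = 4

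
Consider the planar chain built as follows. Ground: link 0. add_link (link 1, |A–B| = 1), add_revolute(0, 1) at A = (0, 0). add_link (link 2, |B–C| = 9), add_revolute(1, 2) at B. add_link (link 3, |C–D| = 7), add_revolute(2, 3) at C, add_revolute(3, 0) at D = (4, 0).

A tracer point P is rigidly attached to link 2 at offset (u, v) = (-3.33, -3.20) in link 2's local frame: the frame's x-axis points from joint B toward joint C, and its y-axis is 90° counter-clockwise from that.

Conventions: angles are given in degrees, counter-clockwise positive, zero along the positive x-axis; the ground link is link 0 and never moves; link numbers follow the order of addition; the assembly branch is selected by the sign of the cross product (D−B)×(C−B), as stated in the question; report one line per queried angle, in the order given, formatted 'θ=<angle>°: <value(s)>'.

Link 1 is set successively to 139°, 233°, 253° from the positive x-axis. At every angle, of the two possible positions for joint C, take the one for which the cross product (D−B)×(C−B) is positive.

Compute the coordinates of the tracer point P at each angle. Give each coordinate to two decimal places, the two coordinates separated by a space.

A=(0,0), D=(4.00,0)
θ=139°: B = A + 1.00·(cos139°, sin139°) = (-0.7547, 0.6561)
θ=139°: |BD| = 4.7998
θ=139°: circle(B,9.00) ∩ circle(D,7.00): a=5.7334, h=6.9375
θ=139°:   candidates: C₊=(5.8731,6.7447) cross=33.298; C₋=(3.9766,-7.0000) cross=-33.298
θ=139°:   branch + wants cross > 0 → take C=(5.8731,6.7447) (cross=33.298)
θ=139°: ex = (C−B)/|BC| = (0.7364,0.6765); ey = (-0.6765,0.7364)
θ=139°: P = B + -3.33·ex + -3.20·ey = (-1.0421,-3.9533)
θ=233°: B = A + 1.00·(cos233°, sin233°) = (-0.6018, -0.7986)
θ=233°: |BD| = 4.6706
θ=233°: circle(B,9.00) ∩ circle(D,7.00): a=5.7610, h=6.9146
θ=233°:   candidates: C₊=(3.8920,6.9992) cross=32.295; C₋=(6.2567,-6.6263) cross=-32.295
θ=233°:   branch + wants cross > 0 → take C=(3.8920,6.9992) (cross=32.295)
θ=233°: ex = (C−B)/|BC| = (0.4993,0.8664); ey = (-0.8664,0.4993)
θ=233°: P = B + -3.33·ex + -3.20·ey = (0.5080,-5.2816)
θ=253°: B = A + 1.00·(cos253°, sin253°) = (-0.2924, -0.9563)
θ=253°: |BD| = 4.3976
θ=253°: circle(B,9.00) ∩ circle(D,7.00): a=5.8371, h=6.8504
θ=253°:   candidates: C₊=(3.9154,6.9995) cross=30.125; C₋=(6.8948,-6.3734) cross=-30.125
θ=253°:   branch + wants cross > 0 → take C=(3.9154,6.9995) (cross=30.125)
θ=253°: ex = (C−B)/|BC| = (0.4675,0.8840); ey = (-0.8840,0.4675)
θ=253°: P = B + -3.33·ex + -3.20·ey = (0.9795,-5.3960)

θ=139°: -1.04 -3.95
θ=233°: 0.51 -5.28
θ=253°: 0.98 -5.40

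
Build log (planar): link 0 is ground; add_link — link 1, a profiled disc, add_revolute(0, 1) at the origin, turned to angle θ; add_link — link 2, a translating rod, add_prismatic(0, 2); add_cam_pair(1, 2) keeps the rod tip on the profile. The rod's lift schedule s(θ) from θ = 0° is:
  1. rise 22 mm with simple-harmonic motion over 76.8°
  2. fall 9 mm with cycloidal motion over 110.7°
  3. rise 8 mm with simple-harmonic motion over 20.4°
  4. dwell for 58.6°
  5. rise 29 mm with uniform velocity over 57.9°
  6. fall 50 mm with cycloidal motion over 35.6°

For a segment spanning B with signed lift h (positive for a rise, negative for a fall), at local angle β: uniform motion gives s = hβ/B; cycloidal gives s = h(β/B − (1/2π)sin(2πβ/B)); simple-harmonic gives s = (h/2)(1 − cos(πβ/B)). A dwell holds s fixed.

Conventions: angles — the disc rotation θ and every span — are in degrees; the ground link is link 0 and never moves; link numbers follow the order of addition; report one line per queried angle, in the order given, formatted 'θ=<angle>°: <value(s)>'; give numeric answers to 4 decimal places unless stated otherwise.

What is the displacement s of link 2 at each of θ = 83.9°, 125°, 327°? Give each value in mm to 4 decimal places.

seg 1 [0°–76.8°] simple-harmonic, h=22: full span → s += 22 → s = 22.0000
seg 2 [76.8°–187.5°] cycloidal, h=-9: θ=83.9° here. β=7.1, B=110.7. -9·(0.0641 − sin(2π·0.0641)/(2π)) = -0.0155 → s = 21.9845
seg 2 [76.8°–187.5°] cycloidal, h=-9: θ=125° here. β=48.2, B=110.7. -9·(0.4354 − sin(2π·0.4354)/(2π)) = -3.3532 → s = 18.6468
seg 2 [76.8°–187.5°] cycloidal, h=-9: full span → s += -9 → s = 13.0000
seg 3 [187.5°–207.9°] simple-harmonic, h=8: full span → s += 8 → s = 21.0000
seg 4 [207.9°–266.5°] dwell: s stays 21.0000
seg 5 [266.5°–324.4°] uniform, h=29: full span → s += 29 → s = 50.0000
seg 6 [324.4°–360°] cycloidal, h=-50: θ=327° here. β=2.6, B=35.6. -50·(0.0730 − sin(2π·0.0730)/(2π)) = -0.1268 → s = 49.8732

θ=83.9°: 21.9845
θ=125°: 18.6468
θ=327°: 49.8732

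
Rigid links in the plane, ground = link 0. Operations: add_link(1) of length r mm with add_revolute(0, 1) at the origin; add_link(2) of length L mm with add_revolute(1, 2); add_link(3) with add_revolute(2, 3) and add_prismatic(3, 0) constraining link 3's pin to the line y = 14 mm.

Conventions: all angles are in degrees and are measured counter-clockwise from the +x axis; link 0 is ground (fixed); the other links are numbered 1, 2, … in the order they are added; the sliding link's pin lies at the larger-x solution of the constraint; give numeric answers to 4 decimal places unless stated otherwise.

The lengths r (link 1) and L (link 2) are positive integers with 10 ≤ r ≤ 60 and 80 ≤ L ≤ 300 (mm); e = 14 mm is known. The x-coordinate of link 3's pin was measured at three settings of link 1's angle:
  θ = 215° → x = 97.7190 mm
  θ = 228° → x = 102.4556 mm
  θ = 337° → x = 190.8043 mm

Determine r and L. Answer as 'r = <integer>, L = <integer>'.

constraint per measurement: (x − r cos θ)² + (r sin θ − e)² = L²
subtracting the θ₁ and θ₂ equations cancels the r² and L² terms:
r = (x₁² − x₂²) / (2[(x₁cos θ₁ + e sin θ₁) − (x₂cos θ₂ + e sin θ₂)]) = 52.0012 → r = 52
L² = (x₁ − r cos θ₁)² + (r sin θ₁ − e)² = 21608.9890 → L = 147.0000 → L = 147
check at θ₃=337°: x = 190.8043 (printed 190.8043) ✓

r = 52, L = 147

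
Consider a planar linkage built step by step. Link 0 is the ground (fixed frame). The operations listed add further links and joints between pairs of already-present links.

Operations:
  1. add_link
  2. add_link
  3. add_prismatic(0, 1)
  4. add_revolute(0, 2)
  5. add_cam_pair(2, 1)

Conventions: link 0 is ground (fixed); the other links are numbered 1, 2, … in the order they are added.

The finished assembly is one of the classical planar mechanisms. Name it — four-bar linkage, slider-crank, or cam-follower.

links: 3 (incl. ground); joints: 1 revolute, 1 prismatic, 1 higher (cam) pair, forming one closed loop
3 links, revolute + prismatic + higher pair in one loop → cam-follower

cam-follower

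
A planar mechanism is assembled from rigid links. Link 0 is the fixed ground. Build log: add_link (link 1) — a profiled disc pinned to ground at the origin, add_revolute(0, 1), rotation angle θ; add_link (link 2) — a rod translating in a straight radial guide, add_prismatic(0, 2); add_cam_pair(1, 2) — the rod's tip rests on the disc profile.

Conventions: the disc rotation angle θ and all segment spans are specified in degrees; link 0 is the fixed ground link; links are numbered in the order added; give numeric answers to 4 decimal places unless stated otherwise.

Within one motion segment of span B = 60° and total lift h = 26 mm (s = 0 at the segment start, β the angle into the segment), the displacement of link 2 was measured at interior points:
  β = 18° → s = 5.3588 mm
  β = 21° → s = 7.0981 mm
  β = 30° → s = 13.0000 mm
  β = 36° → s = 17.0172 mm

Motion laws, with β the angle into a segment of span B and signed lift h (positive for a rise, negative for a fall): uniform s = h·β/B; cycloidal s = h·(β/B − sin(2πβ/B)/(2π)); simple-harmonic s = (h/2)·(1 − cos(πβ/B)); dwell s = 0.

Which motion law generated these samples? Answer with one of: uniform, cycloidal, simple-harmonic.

candidates at β/B = r: uniform s = h·r (linear in β); cycloidal s = h·(r − sin(2πr)/(2π)); simple-harmonic s = (h/2)(1 − cos(πr))
β=18°: printed 5.3588 | uniform 7.8000, cycloidal 3.8645, simple-harmonic 5.3588
β=21°: printed 7.0981 | uniform 9.1000, cycloidal 5.7523, simple-harmonic 7.0981
β=30°: printed 13.0000 | uniform 13.0000, cycloidal 13.0000, simple-harmonic 13.0000
β=36°: printed 17.0172 | uniform 15.6000, cycloidal 18.0323, simple-harmonic 17.0172
only one law matches every sample → simple-harmonic

simple-harmonic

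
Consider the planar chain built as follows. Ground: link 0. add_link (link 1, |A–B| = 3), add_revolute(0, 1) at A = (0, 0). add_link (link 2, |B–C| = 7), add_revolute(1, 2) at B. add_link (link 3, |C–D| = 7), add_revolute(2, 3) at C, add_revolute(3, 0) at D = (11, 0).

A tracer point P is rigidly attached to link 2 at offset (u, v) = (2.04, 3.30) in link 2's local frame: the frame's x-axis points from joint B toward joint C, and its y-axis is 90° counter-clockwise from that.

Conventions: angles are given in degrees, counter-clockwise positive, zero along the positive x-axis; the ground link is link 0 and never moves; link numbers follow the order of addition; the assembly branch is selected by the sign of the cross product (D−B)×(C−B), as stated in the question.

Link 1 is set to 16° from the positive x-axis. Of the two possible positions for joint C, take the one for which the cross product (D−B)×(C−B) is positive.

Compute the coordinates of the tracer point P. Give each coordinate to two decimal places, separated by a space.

A=(0,0), D=(11.00,0)
B = A + 3.00·(cos16°, sin16°) = (2.8838, 0.8269)
|BD| = 8.1582
circle(B,7.00) ∩ circle(D,7.00): a=4.0791, h=5.6887
  candidates: C₊=(7.5185,6.0728) cross=46.409; C₋=(6.3653,-5.2459) cross=-46.409
  branch + wants cross > 0 → take C=(7.5185,6.0728) (cross=46.409)
ex = (C−B)/|BC| = (0.6621,0.7494); ey = (-0.7494,0.6621)
P = B + 2.04·ex + 3.30·ey = (1.7614,4.5407)

1.76 4.54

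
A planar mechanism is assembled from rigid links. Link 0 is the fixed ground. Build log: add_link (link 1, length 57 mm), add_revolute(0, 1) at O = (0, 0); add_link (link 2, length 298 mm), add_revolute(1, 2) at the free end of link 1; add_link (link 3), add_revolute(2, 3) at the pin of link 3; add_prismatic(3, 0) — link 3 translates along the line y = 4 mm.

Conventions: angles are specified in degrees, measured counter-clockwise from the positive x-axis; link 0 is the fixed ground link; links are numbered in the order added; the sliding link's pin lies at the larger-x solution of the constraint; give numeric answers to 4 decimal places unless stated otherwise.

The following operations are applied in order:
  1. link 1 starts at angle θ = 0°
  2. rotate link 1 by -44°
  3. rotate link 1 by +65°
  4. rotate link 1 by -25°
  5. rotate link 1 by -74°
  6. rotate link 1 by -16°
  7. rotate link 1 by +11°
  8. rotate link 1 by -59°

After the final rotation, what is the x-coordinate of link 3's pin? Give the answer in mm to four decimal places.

geometry: r = 57 mm, L = 298 mm, e = 4 mm; θ starts at 0°
rotate link 1 by -44°: θ ← 0° -44° = -44°
rotate link 1 by +65°: θ ← -44° +65° = 21°
rotate link 1 by -25°: θ ← 21° -25° = -4°
rotate link 1 by -74°: θ ← -4° -74° = -78°
rotate link 1 by -16°: θ ← -78° -16° = -94°
rotate link 1 by +11°: θ ← -94° +11° = -83°
rotate link 1 by -59°: θ ← -83° -59° = -142°
crank pin P = (r cos θ, r sin θ) = (-44.916613, -35.092704)
h = r sin θ − e = -35.092704 − 4 = -39.092704
x = r cos θ + √(L² − h²) = -44.916613 + 295.424712 = 250.508099

250.5081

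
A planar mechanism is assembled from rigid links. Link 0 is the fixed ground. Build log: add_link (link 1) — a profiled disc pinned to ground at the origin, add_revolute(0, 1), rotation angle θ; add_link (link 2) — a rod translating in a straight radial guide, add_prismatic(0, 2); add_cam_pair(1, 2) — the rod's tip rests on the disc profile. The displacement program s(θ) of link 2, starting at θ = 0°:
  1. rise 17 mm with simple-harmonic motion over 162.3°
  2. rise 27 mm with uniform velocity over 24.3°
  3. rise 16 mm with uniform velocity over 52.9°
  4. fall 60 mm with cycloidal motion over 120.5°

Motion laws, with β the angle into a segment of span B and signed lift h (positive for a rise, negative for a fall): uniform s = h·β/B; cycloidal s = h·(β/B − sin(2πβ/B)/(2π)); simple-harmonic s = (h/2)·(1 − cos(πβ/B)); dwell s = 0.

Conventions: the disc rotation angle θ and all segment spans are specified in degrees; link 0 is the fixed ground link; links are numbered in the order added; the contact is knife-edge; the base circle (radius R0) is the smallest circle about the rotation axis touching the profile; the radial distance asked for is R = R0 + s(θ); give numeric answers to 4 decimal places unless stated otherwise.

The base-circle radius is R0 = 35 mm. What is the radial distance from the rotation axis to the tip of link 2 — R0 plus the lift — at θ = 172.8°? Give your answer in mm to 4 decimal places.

seg 1 [0°–162.3°] simple-harmonic, h=17: full span → s += 17 → s = 17.0000
seg 2 [162.3°–186.6°] uniform, h=27: θ=172.8° here. β=10.5, B=24.3. 27·10.5/24.3 = 11.6667 → s = 28.6667
R = R0 + s = 35 + 28.6667 = 63.6667

63.6667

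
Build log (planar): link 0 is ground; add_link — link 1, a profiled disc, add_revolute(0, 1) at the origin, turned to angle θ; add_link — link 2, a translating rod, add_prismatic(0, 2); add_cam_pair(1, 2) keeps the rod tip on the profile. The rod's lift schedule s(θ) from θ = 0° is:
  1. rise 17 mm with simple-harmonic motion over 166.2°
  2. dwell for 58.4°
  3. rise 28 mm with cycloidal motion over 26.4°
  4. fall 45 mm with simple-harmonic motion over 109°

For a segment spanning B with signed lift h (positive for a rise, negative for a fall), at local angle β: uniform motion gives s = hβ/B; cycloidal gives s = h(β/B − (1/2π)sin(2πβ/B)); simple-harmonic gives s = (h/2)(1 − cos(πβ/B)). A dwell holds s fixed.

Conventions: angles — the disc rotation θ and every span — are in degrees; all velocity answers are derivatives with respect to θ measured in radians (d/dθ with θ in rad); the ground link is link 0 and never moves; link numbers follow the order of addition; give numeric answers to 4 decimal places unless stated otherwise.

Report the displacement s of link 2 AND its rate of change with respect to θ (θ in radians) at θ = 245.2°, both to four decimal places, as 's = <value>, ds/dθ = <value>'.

seg 1 [0°–166.2°] simple-harmonic, h=17: full span → s += 17 → s = 17.0000
seg 2 [166.2°–224.6°] dwell: s stays 17.0000
seg 3 [224.6°–251°] cycloidal, h=28: θ=245.2° here. β=20.6, B=26.4. 28·(0.7803 − sin(2π·0.7803)/(2π)) = 26.2243 → s = 43.2243
velocity in seg [224.6°–251°] (cycloidal), θ in radians: β = 20.6° = 0.3595 rad, B = 26.4° = 0.4608 rad; ds/dθ = (h/B)(1 − cos(2πβ/B)) = (28/0.4608)(1 − cos(2π·0.7803)) = 49.267784 mm/rad

s = 43.2243, ds/dθ = 49.2678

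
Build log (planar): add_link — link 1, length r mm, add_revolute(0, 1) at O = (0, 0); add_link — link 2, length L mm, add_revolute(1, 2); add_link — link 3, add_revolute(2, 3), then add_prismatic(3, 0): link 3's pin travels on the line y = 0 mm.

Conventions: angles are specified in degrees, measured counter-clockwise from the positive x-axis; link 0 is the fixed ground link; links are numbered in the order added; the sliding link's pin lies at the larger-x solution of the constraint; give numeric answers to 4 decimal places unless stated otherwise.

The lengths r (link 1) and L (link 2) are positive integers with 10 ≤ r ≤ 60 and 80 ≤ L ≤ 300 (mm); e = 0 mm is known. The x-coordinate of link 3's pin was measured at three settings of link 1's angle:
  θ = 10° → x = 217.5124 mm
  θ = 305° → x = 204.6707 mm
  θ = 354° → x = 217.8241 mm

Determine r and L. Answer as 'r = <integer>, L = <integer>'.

constraint per measurement: (x − r cos θ)² + (r sin θ − e)² = L²
subtracting the θ₁ and θ₂ equations cancels the r² and L² terms:
r = (x₁² − x₂²) / (2[(x₁cos θ₁ + e sin θ₁) − (x₂cos θ₂ + e sin θ₂)]) = 27.9999 → r = 28
L² = (x₁ − r cos θ₁)² + (r sin θ₁ − e)² = 36100.0019 → L = 190.0000 → L = 190
check at θ₃=354°: x = 217.8241 (printed 217.8241) ✓

r = 28, L = 190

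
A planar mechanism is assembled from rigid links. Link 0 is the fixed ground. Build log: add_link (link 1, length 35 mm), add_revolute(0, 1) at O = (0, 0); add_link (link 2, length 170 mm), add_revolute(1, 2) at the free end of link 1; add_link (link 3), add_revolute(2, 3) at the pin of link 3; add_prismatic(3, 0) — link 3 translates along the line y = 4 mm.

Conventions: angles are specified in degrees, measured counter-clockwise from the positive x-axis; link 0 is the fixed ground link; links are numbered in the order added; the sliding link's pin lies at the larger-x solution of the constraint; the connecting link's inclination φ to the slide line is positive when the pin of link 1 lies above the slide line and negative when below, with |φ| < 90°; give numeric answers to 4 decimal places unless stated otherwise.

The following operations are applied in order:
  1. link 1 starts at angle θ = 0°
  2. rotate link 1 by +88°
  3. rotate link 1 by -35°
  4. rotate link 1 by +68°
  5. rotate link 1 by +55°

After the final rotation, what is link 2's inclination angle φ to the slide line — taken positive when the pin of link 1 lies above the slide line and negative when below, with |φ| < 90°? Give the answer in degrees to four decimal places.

geometry: r = 35 mm, L = 170 mm, e = 4 mm; θ starts at 0°
rotate link 1 by +88°: θ ← 0° +88° = 88°
rotate link 1 by -35°: θ ← 88° -35° = 53°
rotate link 1 by +68°: θ ← 53° +68° = 121°
rotate link 1 by +55°: θ ← 121° +55° = 176°
h = r sin θ − e = 2.441477 − 4 = -1.558523
sin φ = h / L = -1.558523 / 170 = -0.00916778
φ = arcsin(-0.00916778) = -0.525283°

-0.5253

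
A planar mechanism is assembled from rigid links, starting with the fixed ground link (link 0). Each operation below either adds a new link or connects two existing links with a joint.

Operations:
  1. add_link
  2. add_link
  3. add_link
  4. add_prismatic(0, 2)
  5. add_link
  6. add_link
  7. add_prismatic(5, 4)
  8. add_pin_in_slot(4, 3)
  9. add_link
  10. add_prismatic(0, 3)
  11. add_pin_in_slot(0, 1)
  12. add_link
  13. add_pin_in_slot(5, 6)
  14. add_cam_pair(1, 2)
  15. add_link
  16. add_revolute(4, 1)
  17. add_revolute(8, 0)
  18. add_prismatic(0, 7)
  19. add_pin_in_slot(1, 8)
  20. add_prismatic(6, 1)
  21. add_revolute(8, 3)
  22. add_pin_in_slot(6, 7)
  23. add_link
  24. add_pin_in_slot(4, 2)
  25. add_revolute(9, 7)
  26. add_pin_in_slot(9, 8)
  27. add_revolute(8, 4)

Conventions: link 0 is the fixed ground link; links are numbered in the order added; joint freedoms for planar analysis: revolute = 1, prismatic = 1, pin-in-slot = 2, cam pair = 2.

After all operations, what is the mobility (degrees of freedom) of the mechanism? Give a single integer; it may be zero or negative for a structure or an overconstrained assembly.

ground; <1,0,0>
#1 <2,0,0>
#2 <3,0,0>
#3 <4,0,0>
P:0↔2 J1 <4,1,0>
#4 <5,1,0>
#5 <6,1,0>
P:5↔4 J1 <6,2,0>
PS:4↔3 J2 <6,2,1>
#6 <7,2,1>
P:0↔3 J1 <7,3,1>
PS:0↔1 J2 <7,3,2>
#7 <8,3,2>
PS:5↔6 J2 <8,3,3>
C:1↔2 J2 <8,3,4>
#8 <9,3,4>
R:4↔1 J1 <9,4,4>
R:8↔0 J1 <9,5,4>
P:0↔7 J1 <9,6,4>
PS:1↔8 J2 <9,6,5>
P:6↔1 J1 <9,7,5>
R:8↔3 J1 <9,8,5>
PS:6↔7 J2 <9,8,6>
#9 <10,8,6>
PS:4↔2 J2 <10,8,7>
R:9↔7 J1 <10,9,7>
PS:9↔8 J2 <10,9,8>
R:8↔4 J1 <10,10,8>
3×9 − 2×10 − 1×8 = -1

M = -1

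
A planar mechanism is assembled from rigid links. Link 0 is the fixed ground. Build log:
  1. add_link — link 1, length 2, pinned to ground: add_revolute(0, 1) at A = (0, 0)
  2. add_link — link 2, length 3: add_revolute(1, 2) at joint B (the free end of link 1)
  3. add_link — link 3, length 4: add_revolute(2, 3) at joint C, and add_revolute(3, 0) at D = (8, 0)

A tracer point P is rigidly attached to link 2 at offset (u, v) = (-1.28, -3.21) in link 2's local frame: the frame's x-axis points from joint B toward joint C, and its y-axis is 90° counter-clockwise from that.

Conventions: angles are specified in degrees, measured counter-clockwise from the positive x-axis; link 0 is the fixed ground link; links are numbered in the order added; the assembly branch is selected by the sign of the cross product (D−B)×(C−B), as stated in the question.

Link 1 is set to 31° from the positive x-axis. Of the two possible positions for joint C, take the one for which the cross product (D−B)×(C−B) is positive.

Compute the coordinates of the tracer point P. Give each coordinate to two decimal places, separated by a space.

A=(0,0), D=(8.00,0)
B = A + 2.00·(cos31°, sin31°) = (1.7143, 1.0301)
|BD| = 6.3695
circle(B,3.00) ∩ circle(D,4.00): a=2.6353, h=1.4337
  candidates: C₊=(4.5468,2.0187) cross=9.132; C₋=(4.0831,-0.8109) cross=-9.132
  branch + wants cross > 0 → take C=(4.5468,2.0187) (cross=9.132)
ex = (C−B)/|BC| = (0.9441,0.3295); ey = (-0.3295,0.9441)
P = B + -1.28·ex + -3.21·ey = (1.5637,-2.4224)

1.56 -2.42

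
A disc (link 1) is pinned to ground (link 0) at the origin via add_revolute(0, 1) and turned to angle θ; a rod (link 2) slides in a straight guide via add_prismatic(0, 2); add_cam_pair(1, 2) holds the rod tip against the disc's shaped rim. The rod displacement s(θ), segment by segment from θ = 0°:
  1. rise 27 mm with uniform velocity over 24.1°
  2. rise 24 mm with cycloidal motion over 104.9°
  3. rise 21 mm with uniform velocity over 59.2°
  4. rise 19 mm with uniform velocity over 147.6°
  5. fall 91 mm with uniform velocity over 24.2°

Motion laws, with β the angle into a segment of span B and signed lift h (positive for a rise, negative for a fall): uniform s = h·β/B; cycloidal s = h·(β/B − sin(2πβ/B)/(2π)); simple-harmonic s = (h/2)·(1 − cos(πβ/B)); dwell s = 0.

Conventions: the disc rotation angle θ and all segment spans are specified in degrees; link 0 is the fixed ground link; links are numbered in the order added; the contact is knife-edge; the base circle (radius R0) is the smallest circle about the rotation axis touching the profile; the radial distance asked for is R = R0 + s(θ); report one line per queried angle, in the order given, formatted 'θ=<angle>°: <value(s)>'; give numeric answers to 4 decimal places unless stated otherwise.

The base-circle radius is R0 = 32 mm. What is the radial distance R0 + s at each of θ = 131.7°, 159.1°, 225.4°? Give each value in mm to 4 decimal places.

segment 1 (0° to 24.1°, uniform, h = 27) is passed completely: s = 0.0000 + (27) = 27.0000
segment 2 (24.1° to 129°, cycloidal, h = 24) is passed completely: s = 27.0000 + (24) = 51.0000
θ = 131.7° falls in segment 3 (129° to 188.2°, uniform, h = 21): β = 131.7 − 129 = 2.7°, B = 59.2°; Δs = 21·2.7/59.2 = 0.9578; s = 51.0000 + 0.9578 = 51.9578
θ = 159.1° falls in segment 3 (129° to 188.2°, uniform, h = 21): β = 159.1 − 129 = 30.1°, B = 59.2°; Δs = 21·30.1/59.2 = 10.6774; s = 51.0000 + 10.6774 = 61.6774
segment 3 (129° to 188.2°, uniform, h = 21) is passed completely: s = 51.0000 + (21) = 72.0000
θ = 225.4° falls in segment 4 (188.2° to 335.8°, uniform, h = 19): β = 225.4 − 188.2 = 37.2°, B = 147.6°; Δs = 19·37.2/147.6 = 4.7886; s = 72.0000 + 4.7886 = 76.7886
θ=131.7°: R = R0 + s = 32 + 51.9578 = 83.9578
θ=159.1°: R = R0 + s = 32 + 61.6774 = 93.6774
θ=225.4°: R = R0 + s = 32 + 76.7886 = 108.7886

θ=131.7°: 83.9578
θ=159.1°: 93.6774
θ=225.4°: 108.7886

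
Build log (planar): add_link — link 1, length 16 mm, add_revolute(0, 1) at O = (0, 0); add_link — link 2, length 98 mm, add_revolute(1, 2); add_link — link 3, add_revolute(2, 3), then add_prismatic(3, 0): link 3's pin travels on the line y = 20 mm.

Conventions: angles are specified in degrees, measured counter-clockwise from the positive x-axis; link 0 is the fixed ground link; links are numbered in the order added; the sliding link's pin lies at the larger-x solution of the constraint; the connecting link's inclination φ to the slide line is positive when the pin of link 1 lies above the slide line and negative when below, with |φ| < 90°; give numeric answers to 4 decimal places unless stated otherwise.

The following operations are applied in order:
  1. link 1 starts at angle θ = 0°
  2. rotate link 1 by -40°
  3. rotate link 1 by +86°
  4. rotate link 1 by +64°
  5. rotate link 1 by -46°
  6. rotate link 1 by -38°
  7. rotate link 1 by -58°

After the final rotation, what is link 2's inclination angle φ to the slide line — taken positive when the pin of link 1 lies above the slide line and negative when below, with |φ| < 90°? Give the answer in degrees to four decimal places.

geometry: r = 16 mm, L = 98 mm, e = 20 mm; θ starts at 0°
rotate link 1 by -40°: θ ← 0° -40° = -40°
rotate link 1 by +86°: θ ← -40° +86° = 46°
rotate link 1 by +64°: θ ← 46° +64° = 110°
rotate link 1 by -46°: θ ← 110° -46° = 64°
rotate link 1 by -38°: θ ← 64° -38° = 26°
rotate link 1 by -58°: θ ← 26° -58° = -32°
h = r sin θ − e = -8.478708 − 20 = -28.478708
sin φ = h / L = -28.478708 / 98 = -0.29059906
φ = arcsin(-0.29059906) = -16.893824°

-16.8938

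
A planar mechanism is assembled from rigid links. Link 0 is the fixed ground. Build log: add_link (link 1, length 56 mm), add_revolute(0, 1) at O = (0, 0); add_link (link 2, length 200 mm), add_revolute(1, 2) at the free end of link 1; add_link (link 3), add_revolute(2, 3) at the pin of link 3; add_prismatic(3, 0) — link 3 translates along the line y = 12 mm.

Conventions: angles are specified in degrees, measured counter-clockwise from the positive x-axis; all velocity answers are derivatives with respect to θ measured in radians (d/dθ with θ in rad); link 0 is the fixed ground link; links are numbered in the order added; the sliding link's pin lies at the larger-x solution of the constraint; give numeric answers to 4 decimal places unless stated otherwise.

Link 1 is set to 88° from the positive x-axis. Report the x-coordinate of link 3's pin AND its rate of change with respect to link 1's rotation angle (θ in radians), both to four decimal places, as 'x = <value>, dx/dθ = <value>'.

geometry: r = 56 mm, L = 200 mm, e = 12 mm
crank pin P = (r cos θ, r sin θ) = (1.954372, 55.965886)
h = r sin θ − e = 55.965886 − 12 = 43.965886
x = r cos θ + √(L² − h²) = 1.954372 + 195.107665 = 197.062037
dx/dθ = −r sin θ − h·r cos θ/√(L² − h²) (θ in radians; h = 43.965886) = -56.406288

x = 197.0620, dx/dθ = -56.4063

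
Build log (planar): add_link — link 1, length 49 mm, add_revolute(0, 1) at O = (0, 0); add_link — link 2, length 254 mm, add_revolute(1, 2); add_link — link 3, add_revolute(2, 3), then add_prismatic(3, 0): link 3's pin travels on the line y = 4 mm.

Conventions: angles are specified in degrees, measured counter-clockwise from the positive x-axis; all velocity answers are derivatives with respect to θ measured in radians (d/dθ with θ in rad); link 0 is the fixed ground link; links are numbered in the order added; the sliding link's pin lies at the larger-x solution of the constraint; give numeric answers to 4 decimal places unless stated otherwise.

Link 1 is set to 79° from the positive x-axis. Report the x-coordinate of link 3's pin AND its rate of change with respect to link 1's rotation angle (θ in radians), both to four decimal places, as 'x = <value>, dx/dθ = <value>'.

geometry: r = 49 mm, L = 254 mm, e = 4 mm
crank pin P = (r cos θ, r sin θ) = (9.349641, 48.099732)
h = r sin θ − e = 48.099732 − 4 = 44.099732
x = r cos θ + √(L² − h²) = 9.349641 + 250.142387 = 259.492028
dx/dθ = −r sin θ − h·r cos θ/√(L² − h²) (θ in radians; h = 44.099732) = -49.748060

x = 259.4920, dx/dθ = -49.7481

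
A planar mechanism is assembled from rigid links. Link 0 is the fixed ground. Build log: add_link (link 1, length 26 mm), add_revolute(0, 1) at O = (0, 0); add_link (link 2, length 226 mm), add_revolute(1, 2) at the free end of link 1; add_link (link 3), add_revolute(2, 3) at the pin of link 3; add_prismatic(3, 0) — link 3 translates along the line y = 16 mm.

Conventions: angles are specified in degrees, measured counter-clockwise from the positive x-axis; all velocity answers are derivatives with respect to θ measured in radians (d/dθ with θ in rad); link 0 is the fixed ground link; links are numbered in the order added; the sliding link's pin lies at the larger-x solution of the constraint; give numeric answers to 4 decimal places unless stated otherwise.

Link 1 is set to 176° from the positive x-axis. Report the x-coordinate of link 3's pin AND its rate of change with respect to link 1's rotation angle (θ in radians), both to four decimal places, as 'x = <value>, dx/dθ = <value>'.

geometry: r = 26 mm, L = 226 mm, e = 16 mm
crank pin P = (r cos θ, r sin θ) = (-25.936665, 1.813668)
h = r sin θ − e = 1.813668 − 16 = -14.186332
x = r cos θ + √(L² − h²) = -25.936665 + 225.554313 = 199.617647
dx/dθ = −r sin θ − h·r cos θ/√(L² − h²) (θ in radians; h = -14.186332) = -3.444966

x = 199.6176, dx/dθ = -3.4450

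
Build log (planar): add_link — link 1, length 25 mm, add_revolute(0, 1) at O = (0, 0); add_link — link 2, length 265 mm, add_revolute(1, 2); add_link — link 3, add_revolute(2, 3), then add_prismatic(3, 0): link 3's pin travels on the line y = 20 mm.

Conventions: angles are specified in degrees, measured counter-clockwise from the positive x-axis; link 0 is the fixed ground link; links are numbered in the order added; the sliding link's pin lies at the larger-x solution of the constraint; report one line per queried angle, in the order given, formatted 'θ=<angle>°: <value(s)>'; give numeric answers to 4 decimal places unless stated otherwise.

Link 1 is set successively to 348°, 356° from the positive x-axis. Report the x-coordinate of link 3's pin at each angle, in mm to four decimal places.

geometry: r = 25 mm, L = 265 mm, e = 20 mm
θ=348°: crank pin P = (r cos θ, r sin θ) = (24.453690, -5.197792)
θ=348°: h = r sin θ − e = -5.197792 − 20 = -25.197792
θ=348°: x = r cos θ + √(L² − h²) = 24.453690 + 263.799301 = 288.252991
θ=356°: crank pin P = (r cos θ, r sin θ) = (24.939101, -1.743912)
θ=356°: h = r sin θ − e = -1.743912 − 20 = -21.743912
θ=356°: x = r cos θ + √(L² − h²) = 24.939101 + 264.106422 = 289.045524

θ=348°: 288.2530
θ=356°: 289.0455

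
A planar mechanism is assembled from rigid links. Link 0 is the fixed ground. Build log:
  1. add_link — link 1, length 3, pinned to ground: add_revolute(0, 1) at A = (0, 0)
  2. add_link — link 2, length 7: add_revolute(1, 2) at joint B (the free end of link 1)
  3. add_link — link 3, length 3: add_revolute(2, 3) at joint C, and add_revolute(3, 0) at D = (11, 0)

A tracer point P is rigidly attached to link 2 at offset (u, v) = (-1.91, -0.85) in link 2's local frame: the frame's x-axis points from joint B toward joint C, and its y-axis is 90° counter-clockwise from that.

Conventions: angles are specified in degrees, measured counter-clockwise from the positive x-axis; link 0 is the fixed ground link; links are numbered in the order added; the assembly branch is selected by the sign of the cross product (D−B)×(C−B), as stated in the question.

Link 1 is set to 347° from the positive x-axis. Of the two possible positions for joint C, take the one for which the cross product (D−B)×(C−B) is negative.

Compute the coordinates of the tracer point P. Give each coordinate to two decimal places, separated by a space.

A=(0,0), D=(11.00,0)
B = A + 3.00·(cos347°, sin347°) = (2.9231, -0.6749)
|BD| = 8.1050
circle(B,7.00) ∩ circle(D,3.00): a=6.5201, h=2.5472
  candidates: C₊=(9.2085,2.4064) cross=20.645; C₋=(9.6327,-2.6703) cross=-20.645
  branch - wants cross < 0 → take C=(9.6327,-2.6703) (cross=-20.645)
ex = (C−B)/|BC| = (0.9585,-0.2851); ey = (0.2851,0.9585)
P = B + -1.91·ex + -0.85·ey = (0.8501,-0.9451)

0.85 -0.95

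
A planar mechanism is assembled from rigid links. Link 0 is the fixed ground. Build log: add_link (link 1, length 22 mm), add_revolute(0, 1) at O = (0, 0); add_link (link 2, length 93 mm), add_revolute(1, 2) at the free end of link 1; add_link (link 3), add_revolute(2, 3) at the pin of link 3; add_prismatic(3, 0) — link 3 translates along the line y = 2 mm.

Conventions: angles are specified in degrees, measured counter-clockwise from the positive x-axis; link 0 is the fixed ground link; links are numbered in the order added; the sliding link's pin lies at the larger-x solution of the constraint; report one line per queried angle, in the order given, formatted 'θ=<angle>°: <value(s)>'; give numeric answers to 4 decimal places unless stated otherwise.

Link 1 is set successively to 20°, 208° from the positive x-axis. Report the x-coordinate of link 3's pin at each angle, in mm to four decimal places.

geometry: r = 22 mm, L = 93 mm, e = 2 mm
θ=20°: crank pin P = (r cos θ, r sin θ) = (20.673238, 7.524443)
θ=20°: h = r sin θ − e = 7.524443 − 2 = 5.524443
θ=20°: x = r cos θ + √(L² − h²) = 20.673238 + 92.835772 = 113.509009
θ=208°: crank pin P = (r cos θ, r sin θ) = (-19.424847, -10.328374)
θ=208°: h = r sin θ − e = -10.328374 − 2 = -12.328374
θ=208°: x = r cos θ + √(L² − h²) = -19.424847 + 92.179234 = 72.754387

θ=20°: 113.5090
θ=208°: 72.7544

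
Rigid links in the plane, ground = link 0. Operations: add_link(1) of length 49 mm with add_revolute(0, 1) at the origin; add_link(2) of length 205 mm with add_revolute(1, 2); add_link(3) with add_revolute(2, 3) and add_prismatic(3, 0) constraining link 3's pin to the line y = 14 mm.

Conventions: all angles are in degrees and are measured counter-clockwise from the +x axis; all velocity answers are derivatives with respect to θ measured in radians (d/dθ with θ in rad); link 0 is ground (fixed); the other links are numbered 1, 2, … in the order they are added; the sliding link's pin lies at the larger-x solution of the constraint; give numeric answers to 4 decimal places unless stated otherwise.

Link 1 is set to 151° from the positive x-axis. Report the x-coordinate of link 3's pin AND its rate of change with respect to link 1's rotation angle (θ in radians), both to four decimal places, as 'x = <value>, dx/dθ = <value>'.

geometry: r = 49 mm, L = 205 mm, e = 14 mm
crank pin P = (r cos θ, r sin θ) = (-42.856366, 23.755671)
h = r sin θ − e = 23.755671 − 14 = 9.755671
x = r cos θ + √(L² − h²) = -42.856366 + 204.767739 = 161.911373
dx/dθ = −r sin θ − h·r cos θ/√(L² − h²) (θ in radians; h = 9.755671) = -21.713882

x = 161.9114, dx/dθ = -21.7139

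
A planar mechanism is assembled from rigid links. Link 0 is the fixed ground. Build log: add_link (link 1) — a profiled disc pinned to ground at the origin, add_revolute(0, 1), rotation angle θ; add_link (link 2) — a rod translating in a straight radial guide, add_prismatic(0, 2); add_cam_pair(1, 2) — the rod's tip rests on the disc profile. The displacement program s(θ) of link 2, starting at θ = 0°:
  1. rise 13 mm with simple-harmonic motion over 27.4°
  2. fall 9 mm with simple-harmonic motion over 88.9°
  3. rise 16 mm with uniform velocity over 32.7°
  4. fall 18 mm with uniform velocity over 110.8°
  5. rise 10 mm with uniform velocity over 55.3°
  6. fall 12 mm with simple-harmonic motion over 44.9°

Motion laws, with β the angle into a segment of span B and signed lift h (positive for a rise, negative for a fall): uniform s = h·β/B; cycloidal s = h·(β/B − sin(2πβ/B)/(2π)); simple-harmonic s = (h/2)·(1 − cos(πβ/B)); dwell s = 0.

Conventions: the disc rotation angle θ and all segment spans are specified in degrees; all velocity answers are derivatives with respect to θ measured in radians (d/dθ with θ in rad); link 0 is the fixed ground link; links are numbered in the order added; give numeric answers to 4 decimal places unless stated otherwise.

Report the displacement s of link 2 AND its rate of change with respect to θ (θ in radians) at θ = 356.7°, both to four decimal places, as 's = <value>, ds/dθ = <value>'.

seg 1 [0°–27.4°] simple-harmonic, h=13: full span → s += 13 → s = 13.0000
seg 2 [27.4°–116.3°] simple-harmonic, h=-9: full span → s += -9 → s = 4.0000
seg 3 [116.3°–149°] uniform, h=16: full span → s += 16 → s = 20.0000
seg 4 [149°–259.8°] uniform, h=-18: full span → s += -18 → s = 2.0000
seg 5 [259.8°–315.1°] uniform, h=10: full span → s += 10 → s = 12.0000
seg 6 [315.1°–360°] simple-harmonic, h=-12: θ=356.7° here. β=41.6, B=44.9. -12/2·(1 − cos(π·0.9265)) = -11.8408 → s = 0.1592
velocity in seg [315.1°–360°] (simple-harmonic), θ in radians: β = 41.6° = 0.7261 rad, B = 44.9° = 0.7837 rad; ds/dθ = (πh/(2B)) sin(πβ/B) = (π·(-12)/(2·0.7837)) sin(π·0.9265) = -5.504642 mm/rad

s = 0.1592, ds/dθ = -5.5046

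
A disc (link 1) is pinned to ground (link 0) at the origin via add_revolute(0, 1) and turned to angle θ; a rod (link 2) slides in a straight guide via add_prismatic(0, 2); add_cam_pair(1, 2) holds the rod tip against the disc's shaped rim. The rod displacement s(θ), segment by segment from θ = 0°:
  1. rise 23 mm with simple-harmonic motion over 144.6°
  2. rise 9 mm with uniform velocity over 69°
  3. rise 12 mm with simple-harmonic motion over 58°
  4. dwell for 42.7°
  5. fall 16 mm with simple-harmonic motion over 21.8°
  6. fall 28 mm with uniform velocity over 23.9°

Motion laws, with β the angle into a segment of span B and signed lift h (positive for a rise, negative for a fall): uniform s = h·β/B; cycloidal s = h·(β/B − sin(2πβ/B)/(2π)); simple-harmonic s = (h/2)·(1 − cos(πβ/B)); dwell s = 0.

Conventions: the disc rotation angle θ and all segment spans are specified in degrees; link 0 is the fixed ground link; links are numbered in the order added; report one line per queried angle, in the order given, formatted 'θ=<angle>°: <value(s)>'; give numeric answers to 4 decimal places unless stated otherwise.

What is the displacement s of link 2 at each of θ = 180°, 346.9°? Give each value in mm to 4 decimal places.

segment 1 (0° to 144.6°, simple-harmonic, h = 23) is passed completely: s = 0.0000 + (23) = 23.0000
θ = 180° falls in segment 2 (144.6° to 213.6°, uniform, h = 9): β = 180 − 144.6 = 35.4°, B = 69°; Δs = 9·35.4/69 = 4.6174; s = 23.0000 + 4.6174 = 27.6174
segment 2 (144.6° to 213.6°, uniform, h = 9) is passed completely: s = 23.0000 + (9) = 32.0000
segment 3 (213.6° to 271.6°, simple-harmonic, h = 12) is passed completely: s = 32.0000 + (12) = 44.0000
segment 4 (271.6° to 314.3°, dwell): s unchanged at 44.0000
segment 5 (314.3° to 336.1°, simple-harmonic, h = -16) is passed completely: s = 44.0000 + (-16) = 28.0000
θ = 346.9° falls in segment 6 (336.1° to 360°, uniform, h = -28): β = 346.9 − 336.1 = 10.8°, B = 23.9°; Δs = -28·10.8/23.9 = -12.6527; s = 28.0000 − 12.6527 = 15.3473

θ=180°: 27.6174
θ=346.9°: 15.3473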